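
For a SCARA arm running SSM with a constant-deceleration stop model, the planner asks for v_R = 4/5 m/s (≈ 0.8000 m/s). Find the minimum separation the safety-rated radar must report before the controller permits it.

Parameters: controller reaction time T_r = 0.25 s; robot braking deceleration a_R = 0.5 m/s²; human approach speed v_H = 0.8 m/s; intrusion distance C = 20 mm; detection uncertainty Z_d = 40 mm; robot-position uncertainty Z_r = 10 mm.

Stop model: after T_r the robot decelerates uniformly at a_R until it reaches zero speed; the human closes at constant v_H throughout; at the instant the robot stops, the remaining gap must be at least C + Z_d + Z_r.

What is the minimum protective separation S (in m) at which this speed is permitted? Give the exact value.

braking lasts T_s = (4/5)/(1/2) = 1.6000 s
reaction-phase robot travel = 0.8000·0.2500 = 0.2000 m
robot covers 0.8000·1.6000 − ½·0.5000·1.6000² = 0.6400 m while stopping
person approaches 0.8000·(0.2500+1.6000) = 1.4800 m
C+Z_d+Z_r = 0.0200+0.0400+0.0100 = 0.0700 m
S_min ≈ 0.2000+0.6400+1.4800+0.0700  ⇒  S_min = 239/100 m

S_min = 239/100 m = 2.3900 m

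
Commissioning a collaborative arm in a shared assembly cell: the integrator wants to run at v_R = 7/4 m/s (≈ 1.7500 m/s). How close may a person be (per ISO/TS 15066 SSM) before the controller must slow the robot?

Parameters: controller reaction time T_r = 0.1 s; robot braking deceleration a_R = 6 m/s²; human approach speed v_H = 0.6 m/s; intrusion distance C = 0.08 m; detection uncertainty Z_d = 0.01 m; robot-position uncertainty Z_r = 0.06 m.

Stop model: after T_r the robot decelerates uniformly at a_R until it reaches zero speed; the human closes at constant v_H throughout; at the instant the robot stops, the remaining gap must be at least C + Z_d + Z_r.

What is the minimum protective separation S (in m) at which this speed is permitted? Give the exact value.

S_min = 3913/4800 m = 0.8152 m

T_s = v_R/a_R = (7/4)/6 = 0.2917 s
reaction-phase robot travel = 1.7500·0.1000 = 0.1750 m
robot covers 1.7500·0.2917 − ½·6.0000·0.2917² = 0.2552 m while stopping
human over T_r+T_s: 0.6000·(0.1000+0.2917) = 0.2350 m
residual clearance needed = 0.0800+0.0100+0.0600 = 0.1500 m
S_min ≈ 0.1750+0.2552+0.2350+0.1500  ⇒  S_min = 3913/4800 m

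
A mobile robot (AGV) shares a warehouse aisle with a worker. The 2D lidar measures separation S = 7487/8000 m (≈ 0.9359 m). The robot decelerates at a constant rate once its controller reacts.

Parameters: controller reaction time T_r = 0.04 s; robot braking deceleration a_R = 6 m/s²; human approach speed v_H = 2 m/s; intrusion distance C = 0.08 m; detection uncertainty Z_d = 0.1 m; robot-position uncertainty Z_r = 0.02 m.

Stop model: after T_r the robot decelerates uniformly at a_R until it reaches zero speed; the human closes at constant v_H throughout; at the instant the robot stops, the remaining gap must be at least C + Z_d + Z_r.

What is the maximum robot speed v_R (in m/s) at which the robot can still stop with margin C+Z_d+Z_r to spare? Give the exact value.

v_R_max = 27/20 m/s = 1.3500 m/s

quadratic (1/12)·v² + (28/75)·v + (-5247/8000) = 0
  disc = (28/75)² − 4·(1/12)·(-5247/8000) = 128881/360000 ; √disc = 359/600
  v_R = (−(28/75) + 359/600) / (2·(1/12)) = 27/20 m/s
check:
stop time T_s = (27/20)/6 = 0.2250 s
robot in T_r: 1.3500·0.0400 = 0.0540 m
robot covers 1.3500·0.2250 − ½·6.0000·0.2250² = 0.1519 m while stopping
person approaches 2.0000·(0.0400+0.2250) = 0.5300 m
C+Z_d+Z_r = 0.0800+0.1000+0.0200 = 0.2000 m
sum ≈ 0.0540+0.1519+0.5300+0.2000 ≈ 0.9359 m = S ✓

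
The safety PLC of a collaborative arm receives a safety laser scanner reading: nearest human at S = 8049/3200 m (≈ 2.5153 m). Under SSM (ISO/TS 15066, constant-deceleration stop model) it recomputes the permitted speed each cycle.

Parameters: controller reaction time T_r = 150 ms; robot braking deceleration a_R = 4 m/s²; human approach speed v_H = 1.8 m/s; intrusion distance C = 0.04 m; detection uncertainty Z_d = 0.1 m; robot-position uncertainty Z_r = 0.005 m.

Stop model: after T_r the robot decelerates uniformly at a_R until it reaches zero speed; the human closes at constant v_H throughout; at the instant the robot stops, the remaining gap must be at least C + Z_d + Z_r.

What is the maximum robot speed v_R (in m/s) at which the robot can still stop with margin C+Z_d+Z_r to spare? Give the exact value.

quadratic (1/8)·v² + (3/5)·v + (-6721/3200) = 0
  disc = (3/5)² − 4·(1/8)·(-6721/3200) = 361/256 ; √disc = 19/16
  v_R = (−(3/5) + 19/16) / (2·(1/8)) = 47/20 m/s
check:
braking lasts T_s = (47/20)/4 = 0.5875 s
robot in T_r: 2.3500·0.1500 = 0.3525 m
braking distance = 2.3500²/(2·4.0000) = 0.6903 m
person approaches 1.8000·(0.1500+0.5875) = 1.3275 m
residual clearance needed = 0.0400+0.1000+0.0050 = 0.1450 m
sum ≈ 0.3525+0.6903+1.3275+0.1450 ≈ 2.5153 m = S ✓

v_R_max = 47/20 m/s = 2.3500 m/s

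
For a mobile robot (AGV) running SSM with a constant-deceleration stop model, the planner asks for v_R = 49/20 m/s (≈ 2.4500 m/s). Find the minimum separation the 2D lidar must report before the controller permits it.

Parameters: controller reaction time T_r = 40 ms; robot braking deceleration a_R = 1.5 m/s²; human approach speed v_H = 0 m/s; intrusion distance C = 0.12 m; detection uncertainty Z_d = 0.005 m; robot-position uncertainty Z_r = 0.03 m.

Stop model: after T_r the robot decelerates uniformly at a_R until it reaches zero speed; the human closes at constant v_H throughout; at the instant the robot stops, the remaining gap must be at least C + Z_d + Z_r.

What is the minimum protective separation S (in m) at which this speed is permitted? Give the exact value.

braking lasts T_s = (49/20)/(3/2) = 1.6333 s
robot in T_r: 2.4500·0.0400 = 0.0980 m
robot covers 2.4500·1.6333 − ½·1.5000·1.6333² = 2.0008 m while stopping
human closes 0.0000·1.6733 = 0.0000 m
C+Z_d+Z_r = 0.1200+0.0050+0.0300 = 0.1550 m
S_min ≈ 0.0980+2.0008+0.0000+0.1550  ⇒  S_min = 13523/6000 m

S_min = 13523/6000 m = 2.2538 m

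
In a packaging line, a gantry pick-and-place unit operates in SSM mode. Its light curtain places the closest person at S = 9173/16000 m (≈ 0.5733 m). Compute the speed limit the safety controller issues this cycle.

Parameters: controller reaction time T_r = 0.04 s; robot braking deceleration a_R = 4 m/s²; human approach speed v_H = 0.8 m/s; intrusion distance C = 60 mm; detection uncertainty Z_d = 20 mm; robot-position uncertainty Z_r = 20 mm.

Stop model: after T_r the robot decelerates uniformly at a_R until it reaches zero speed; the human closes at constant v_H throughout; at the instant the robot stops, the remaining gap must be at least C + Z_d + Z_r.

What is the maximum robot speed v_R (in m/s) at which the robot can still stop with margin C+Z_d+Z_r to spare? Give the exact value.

v_R_max = 23/20 m/s = 1.1500 m/s

quadratic (1/8)·v² + (6/25)·v + (-7061/16000) = 0
  disc = (6/25)² − 4·(1/8)·(-7061/16000) = 44521/160000 ; √disc = 211/400
  v_R = (−(6/25) + 211/400) / (2·(1/8)) = 23/20 m/s
check:
T_s = v_R/a_R = (23/20)/4 = 0.2875 s
robot covers v_R·T_r = 1.1500·0.0400 = 0.0460 m before braking
braking distance = 1.1500²/(2·4.0000) = 0.1653 m
human closes 0.8000·0.3275 = 0.2620 m
residual clearance needed = 0.0600+0.0200+0.0200 = 0.1000 m
sum ≈ 0.0460+0.1653+0.2620+0.1000 ≈ 0.5733 m = S ✓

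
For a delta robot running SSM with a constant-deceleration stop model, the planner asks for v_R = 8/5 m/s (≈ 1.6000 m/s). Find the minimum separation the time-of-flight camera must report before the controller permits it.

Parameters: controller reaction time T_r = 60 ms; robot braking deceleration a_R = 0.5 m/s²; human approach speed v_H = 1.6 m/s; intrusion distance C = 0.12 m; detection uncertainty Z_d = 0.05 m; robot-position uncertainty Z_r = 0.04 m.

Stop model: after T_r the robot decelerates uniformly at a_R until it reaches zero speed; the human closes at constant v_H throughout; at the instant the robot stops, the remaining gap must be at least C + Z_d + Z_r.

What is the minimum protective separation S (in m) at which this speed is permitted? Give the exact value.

S_min = 4041/500 m = 8.0820 m

stop time T_s = (8/5)/(1/2) = 3.2000 s
reaction-phase robot travel = 1.6000·0.0600 = 0.0960 m
robot covers 1.6000·3.2000 − ½·0.5000·3.2000² = 2.5600 m while stopping
person approaches 1.6000·(0.0600+3.2000) = 5.2160 m
C+Z_d+Z_r = 0.1200+0.0500+0.0400 = 0.2100 m
S_min ≈ 0.0960+2.5600+5.2160+0.2100  ⇒  S_min = 4041/500 m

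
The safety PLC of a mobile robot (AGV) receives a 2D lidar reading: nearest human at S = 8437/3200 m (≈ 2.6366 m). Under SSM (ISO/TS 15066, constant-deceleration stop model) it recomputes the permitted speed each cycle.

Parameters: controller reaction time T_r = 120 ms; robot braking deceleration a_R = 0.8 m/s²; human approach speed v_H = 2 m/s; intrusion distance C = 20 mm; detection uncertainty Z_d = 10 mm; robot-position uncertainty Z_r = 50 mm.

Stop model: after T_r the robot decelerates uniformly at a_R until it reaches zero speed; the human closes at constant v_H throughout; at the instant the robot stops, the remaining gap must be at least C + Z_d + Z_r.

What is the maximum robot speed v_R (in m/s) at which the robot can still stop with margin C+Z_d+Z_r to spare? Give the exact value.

v_R_max = 3/4 m/s = 0.7500 m/s

at the boundary: (5/8)·v² + (131/50)·v + (-7413/3200) = 0
  disc = (131/50)² − 4·(5/8)·(-7413/3200) = 2024929/160000 ; √disc = 1423/400
  v_R = (−(131/50) + 1423/400) / (2·(5/8)) = 3/4 m/s
check:
stop time T_s = (3/4)/(4/5) = 0.9375 s
robot covers v_R·T_r = 0.7500·0.1200 = 0.0900 m before braking
robot covers 0.7500·0.9375 − ½·0.8000·0.9375² = 0.3516 m while stopping
human closes 2.0000·1.0575 = 2.1150 m
C+Z_d+Z_r = 0.0200+0.0100+0.0500 = 0.0800 m
sum ≈ 0.0900+0.3516+2.1150+0.0800 ≈ 2.6366 m = S ✓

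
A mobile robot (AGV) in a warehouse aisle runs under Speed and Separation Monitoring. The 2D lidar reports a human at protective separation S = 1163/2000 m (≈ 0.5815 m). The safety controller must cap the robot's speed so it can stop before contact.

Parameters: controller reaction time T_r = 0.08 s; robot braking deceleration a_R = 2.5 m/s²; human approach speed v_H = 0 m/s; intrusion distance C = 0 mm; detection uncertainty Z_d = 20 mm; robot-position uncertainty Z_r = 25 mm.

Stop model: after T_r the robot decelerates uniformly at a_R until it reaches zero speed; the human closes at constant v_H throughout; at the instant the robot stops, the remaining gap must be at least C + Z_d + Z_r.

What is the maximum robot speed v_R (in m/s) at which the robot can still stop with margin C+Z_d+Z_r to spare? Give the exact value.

v_R_max = 29/20 m/s = 1.4500 m/s

at the boundary: (1/5)·v² + (2/25)·v + (-1073/2000) = 0
  disc = (2/25)² − 4·(1/5)·(-1073/2000) = 1089/2500 ; √disc = 33/50
  v_R = (−(2/25) + 33/50) / (2·(1/5)) = 29/20 m/s
check:
T_s = v_R/a_R = (29/20)/(5/2) = 0.5800 s
robot in T_r: 1.4500·0.0800 = 0.1160 m
robot under decel: 1.4500²/(2·2.5000) = 0.4205 m
human closes 0.0000·0.6600 = 0.0000 m
residual clearance needed = 0.0000+0.0200+0.0250 = 0.0450 m
sum ≈ 0.1160+0.4205+0.0000+0.0450 ≈ 0.5815 m = S ✓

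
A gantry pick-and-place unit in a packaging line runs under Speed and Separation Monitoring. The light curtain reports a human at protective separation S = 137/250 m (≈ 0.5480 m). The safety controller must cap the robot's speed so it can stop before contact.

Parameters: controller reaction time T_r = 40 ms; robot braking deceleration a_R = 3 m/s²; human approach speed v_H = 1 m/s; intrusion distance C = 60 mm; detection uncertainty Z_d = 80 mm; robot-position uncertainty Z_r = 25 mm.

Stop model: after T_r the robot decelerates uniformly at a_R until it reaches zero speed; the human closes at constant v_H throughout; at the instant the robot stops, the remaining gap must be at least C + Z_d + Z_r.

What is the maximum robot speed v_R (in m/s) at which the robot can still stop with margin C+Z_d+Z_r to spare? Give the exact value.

v_R_max = 7/10 m/s = 0.7000 m/s

quadratic (1/6)·v² + (28/75)·v + (-343/1000) = 0
  disc = (28/75)² − 4·(1/6)·(-343/1000) = 8281/22500 ; √disc = 91/150
  v_R = (−(28/75) + 91/150) / (2·(1/6)) = 7/10 m/s
check:
T_s = v_R/a_R = (7/10)/3 = 0.2333 s
robot in T_r: 0.7000·0.0400 = 0.0280 m
robot covers 0.7000·0.2333 − ½·3.0000·0.2333² = 0.0817 m while stopping
human over T_r+T_s: 1.0000·(0.0400+0.2333) = 0.2733 m
residual clearance needed = 0.0600+0.0800+0.0250 = 0.1650 m
sum ≈ 0.0280+0.0817+0.2733+0.1650 ≈ 0.5480 m = S ✓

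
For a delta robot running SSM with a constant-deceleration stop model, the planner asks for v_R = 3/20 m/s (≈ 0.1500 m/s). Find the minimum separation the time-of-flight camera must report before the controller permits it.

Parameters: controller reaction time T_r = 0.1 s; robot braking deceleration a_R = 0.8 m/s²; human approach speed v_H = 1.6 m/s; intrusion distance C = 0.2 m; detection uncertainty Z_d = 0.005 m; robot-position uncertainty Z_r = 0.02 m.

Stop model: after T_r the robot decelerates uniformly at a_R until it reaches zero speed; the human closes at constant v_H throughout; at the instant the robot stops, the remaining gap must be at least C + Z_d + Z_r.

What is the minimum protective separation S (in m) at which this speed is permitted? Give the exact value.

braking lasts T_s = (3/20)/(4/5) = 0.1875 s
robot covers v_R·T_r = 0.1500·0.1000 = 0.0150 m before braking
braking distance = 0.1500²/(2·0.8000) = 0.0141 m
human over T_r+T_s: 1.6000·(0.1000+0.1875) = 0.4600 m
C+Z_d+Z_r = 0.2000+0.0050+0.0200 = 0.2250 m
S_min ≈ 0.0150+0.0141+0.4600+0.2250  ⇒  S_min = 457/640 m

S_min = 457/640 m = 0.7141 m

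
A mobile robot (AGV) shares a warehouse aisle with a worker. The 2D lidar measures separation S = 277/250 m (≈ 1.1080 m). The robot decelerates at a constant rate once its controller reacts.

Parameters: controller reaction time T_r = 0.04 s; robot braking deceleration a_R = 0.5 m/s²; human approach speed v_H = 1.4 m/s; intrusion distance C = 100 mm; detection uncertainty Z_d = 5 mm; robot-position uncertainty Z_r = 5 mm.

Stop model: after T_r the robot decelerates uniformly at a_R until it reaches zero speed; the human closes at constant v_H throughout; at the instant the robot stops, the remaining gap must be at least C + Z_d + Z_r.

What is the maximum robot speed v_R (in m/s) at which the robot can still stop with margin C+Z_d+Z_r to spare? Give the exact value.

quadratic (1)·v² + (71/25)·v + (-471/500) = 0
  disc = (71/25)² − 4·(1)·(-471/500) = 7396/625 ; √disc = 86/25
  v_R = (−(71/25) + 86/25) / (2·(1)) = 3/10 m/s
check:
T_s = v_R/a_R = (3/10)/(1/2) = 0.6000 s
robot in T_r: 0.3000·0.0400 = 0.0120 m
robot under decel: 0.3000²/(2·0.5000) = 0.0900 m
person approaches 1.4000·(0.0400+0.6000) = 0.8960 m
C+Z_d+Z_r = 0.1000+0.0050+0.0050 = 0.1100 m
sum ≈ 0.0120+0.0900+0.8960+0.1100 ≈ 1.1080 m = S ✓

v_R_max = 3/10 m/s = 0.3000 m/s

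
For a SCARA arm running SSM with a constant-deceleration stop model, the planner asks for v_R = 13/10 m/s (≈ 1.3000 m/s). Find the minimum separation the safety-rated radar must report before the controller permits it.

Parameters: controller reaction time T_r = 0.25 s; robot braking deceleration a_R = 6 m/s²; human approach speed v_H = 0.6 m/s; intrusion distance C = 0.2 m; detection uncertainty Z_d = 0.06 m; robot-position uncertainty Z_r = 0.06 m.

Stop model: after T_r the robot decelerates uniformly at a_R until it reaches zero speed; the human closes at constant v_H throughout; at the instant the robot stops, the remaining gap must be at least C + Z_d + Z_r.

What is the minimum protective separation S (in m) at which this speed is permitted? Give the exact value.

T_s = v_R/a_R = (13/10)/6 = 0.2167 s
reaction-phase robot travel = 1.3000·0.2500 = 0.3250 m
robot covers 1.3000·0.2167 − ½·6.0000·0.2167² = 0.1408 m while stopping
human closes 0.6000·0.4667 = 0.2800 m
C+Z_d+Z_r = 0.2000+0.0600+0.0600 = 0.3200 m
S_min ≈ 0.3250+0.1408+0.2800+0.3200  ⇒  S_min = 1279/1200 m

S_min = 1279/1200 m = 1.0658 m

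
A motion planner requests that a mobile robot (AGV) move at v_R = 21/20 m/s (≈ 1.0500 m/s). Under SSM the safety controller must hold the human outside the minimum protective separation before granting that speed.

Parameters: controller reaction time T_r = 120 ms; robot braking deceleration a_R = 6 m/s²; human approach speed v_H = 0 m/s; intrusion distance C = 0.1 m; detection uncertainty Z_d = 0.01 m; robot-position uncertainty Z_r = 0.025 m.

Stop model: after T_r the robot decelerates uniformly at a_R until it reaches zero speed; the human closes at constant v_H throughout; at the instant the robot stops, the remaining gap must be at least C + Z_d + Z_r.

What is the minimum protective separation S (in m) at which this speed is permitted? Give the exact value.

S_min = 2823/8000 m = 0.3529 m

T_s = v_R/a_R = (21/20)/6 = 0.1750 s
robot covers v_R·T_r = 1.0500·0.1200 = 0.1260 m before braking
robot under decel: 1.0500²/(2·6.0000) = 0.0919 m
human closes 0.0000·0.2950 = 0.0000 m
residual clearance needed = 0.1000+0.0100+0.0250 = 0.1350 m
S_min ≈ 0.1260+0.0919+0.0000+0.1350  ⇒  S_min = 2823/8000 m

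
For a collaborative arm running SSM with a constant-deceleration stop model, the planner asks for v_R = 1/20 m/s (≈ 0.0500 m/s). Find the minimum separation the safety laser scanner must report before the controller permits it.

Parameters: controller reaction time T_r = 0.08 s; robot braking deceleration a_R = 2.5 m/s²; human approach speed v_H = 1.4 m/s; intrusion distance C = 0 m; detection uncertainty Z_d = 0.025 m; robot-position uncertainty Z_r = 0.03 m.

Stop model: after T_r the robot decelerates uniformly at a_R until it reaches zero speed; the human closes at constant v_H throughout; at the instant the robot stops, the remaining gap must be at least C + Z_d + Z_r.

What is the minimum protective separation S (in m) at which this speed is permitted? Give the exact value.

S_min = 399/2000 m = 0.1995 m

T_s = v_R/a_R = (1/20)/(5/2) = 0.0200 s
reaction-phase robot travel = 0.0500·0.0800 = 0.0040 m
robot covers 0.0500·0.0200 − ½·2.5000·0.0200² = 0.0005 m while stopping
human closes 1.4000·0.1000 = 0.1400 m
residual clearance needed = 0.0000+0.0250+0.0300 = 0.0550 m
S_min ≈ 0.0040+0.0005+0.1400+0.0550  ⇒  S_min = 399/2000 m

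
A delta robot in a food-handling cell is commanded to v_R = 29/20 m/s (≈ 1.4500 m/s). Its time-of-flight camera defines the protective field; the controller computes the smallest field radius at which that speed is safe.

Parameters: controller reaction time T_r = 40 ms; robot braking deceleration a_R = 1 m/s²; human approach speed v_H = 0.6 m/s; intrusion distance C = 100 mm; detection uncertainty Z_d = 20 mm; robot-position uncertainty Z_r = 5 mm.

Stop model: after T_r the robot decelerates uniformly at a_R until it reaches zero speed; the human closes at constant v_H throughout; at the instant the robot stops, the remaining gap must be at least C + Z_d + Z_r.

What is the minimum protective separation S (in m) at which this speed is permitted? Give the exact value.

braking lasts T_s = (29/20)/1 = 1.4500 s
robot covers v_R·T_r = 1.4500·0.0400 = 0.0580 m before braking
robot covers 1.4500·1.4500 − ½·1.0000·1.4500² = 1.0513 m while stopping
human closes 0.6000·1.4900 = 0.8940 m
residual clearance needed = 0.1000+0.0200+0.0050 = 0.1250 m
S_min ≈ 0.0580+1.0513+0.8940+0.1250  ⇒  S_min = 8513/4000 m

S_min = 8513/4000 m = 2.1282 m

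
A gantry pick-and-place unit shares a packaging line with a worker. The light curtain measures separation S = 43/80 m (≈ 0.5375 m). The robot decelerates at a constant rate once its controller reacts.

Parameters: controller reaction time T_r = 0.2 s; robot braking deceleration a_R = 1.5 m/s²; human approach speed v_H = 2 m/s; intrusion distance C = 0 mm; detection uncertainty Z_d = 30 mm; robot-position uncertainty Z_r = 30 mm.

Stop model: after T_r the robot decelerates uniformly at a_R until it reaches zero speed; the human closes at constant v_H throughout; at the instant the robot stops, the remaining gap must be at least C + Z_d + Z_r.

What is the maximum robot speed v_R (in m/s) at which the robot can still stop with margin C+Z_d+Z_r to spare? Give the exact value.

v_R_max = 1/20 m/s = 0.0500 m/s

at the boundary: (1/3)·v² + (23/15)·v + (-31/400) = 0
  disc = (23/15)² − 4·(1/3)·(-31/400) = 2209/900 ; √disc = 47/30
  v_R = (−(23/15) + 47/30) / (2·(1/3)) = 1/20 m/s
check:
braking lasts T_s = (1/20)/(3/2) = 0.0333 s
reaction-phase robot travel = 0.0500·0.2000 = 0.0100 m
robot under decel: 0.0500²/(2·1.5000) = 0.0008 m
person approaches 2.0000·(0.2000+0.0333) = 0.4667 m
residual clearance needed = 0.0000+0.0300+0.0300 = 0.0600 m
sum ≈ 0.0100+0.0008+0.4667+0.0600 ≈ 0.5375 m = S ✓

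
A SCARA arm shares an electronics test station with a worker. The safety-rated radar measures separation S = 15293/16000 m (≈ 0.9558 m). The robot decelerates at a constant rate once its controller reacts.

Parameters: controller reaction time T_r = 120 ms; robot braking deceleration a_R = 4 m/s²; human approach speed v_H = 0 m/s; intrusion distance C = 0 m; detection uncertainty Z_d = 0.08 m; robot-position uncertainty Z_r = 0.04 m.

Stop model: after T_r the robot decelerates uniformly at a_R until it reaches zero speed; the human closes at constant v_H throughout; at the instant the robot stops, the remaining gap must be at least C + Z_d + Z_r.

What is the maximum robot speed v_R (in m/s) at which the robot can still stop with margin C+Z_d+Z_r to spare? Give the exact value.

v_R_max = 43/20 m/s = 2.1500 m/s

at the boundary: (1/8)·v² + (3/25)·v + (-13373/16000) = 0
  disc = (3/25)² − 4·(1/8)·(-13373/16000) = 69169/160000 ; √disc = 263/400
  v_R = (−(3/25) + 263/400) / (2·(1/8)) = 43/20 m/s
check:
stop time T_s = (43/20)/4 = 0.5375 s
robot in T_r: 2.1500·0.1200 = 0.2580 m
robot under decel: 2.1500²/(2·4.0000) = 0.5778 m
human closes 0.0000·0.6575 = 0.0000 m
residual clearance needed = 0.0000+0.0800+0.0400 = 0.1200 m
sum ≈ 0.2580+0.5778+0.0000+0.1200 ≈ 0.9558 m = S ✓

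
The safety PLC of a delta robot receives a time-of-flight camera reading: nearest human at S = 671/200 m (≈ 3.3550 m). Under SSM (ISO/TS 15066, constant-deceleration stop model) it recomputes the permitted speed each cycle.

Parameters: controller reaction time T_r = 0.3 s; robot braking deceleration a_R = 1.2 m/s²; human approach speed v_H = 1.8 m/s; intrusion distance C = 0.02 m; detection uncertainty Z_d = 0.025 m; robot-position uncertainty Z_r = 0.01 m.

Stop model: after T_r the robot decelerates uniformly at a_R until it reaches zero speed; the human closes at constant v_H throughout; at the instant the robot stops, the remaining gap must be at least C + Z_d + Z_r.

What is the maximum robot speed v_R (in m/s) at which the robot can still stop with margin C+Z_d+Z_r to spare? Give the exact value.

v_R_max = 6/5 m/s = 1.2000 m/s

collect terms ⇒ (5/12)·v_R² + (9/5)·v_R + (-69/25) = 0
  disc = (9/5)² − 4·(5/12)·(-69/25) = 196/25 ; √disc = 14/5
  v_R = (−(9/5) + 14/5) / (2·(5/12)) = 6/5 m/s
check:
T_s = v_R/a_R = (6/5)/(6/5) = 1.0000 s
robot in T_r: 1.2000·0.3000 = 0.3600 m
braking distance = 1.2000²/(2·1.2000) = 0.6000 m
human closes 1.8000·1.3000 = 2.3400 m
residual clearance needed = 0.0200+0.0250+0.0100 = 0.0550 m
sum ≈ 0.3600+0.6000+2.3400+0.0550 ≈ 3.3550 m = S ✓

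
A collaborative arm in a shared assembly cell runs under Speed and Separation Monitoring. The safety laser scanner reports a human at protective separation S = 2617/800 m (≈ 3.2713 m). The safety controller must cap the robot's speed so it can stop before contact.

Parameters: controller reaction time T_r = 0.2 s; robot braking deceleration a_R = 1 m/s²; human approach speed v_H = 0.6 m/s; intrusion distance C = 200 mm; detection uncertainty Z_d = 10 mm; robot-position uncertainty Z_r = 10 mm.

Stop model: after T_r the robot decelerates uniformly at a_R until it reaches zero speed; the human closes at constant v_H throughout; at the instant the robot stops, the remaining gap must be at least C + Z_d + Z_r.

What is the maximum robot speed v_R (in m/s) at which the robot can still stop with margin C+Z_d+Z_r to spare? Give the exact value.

v_R_max = 7/4 m/s = 1.7500 m/s

collect terms ⇒ (1/2)·v_R² + (4/5)·v_R + (-469/160) = 0
  disc = (4/5)² − 4·(1/2)·(-469/160) = 2601/400 ; √disc = 51/20
  v_R = (−(4/5) + 51/20) / (2·(1/2)) = 7/4 m/s
check:
T_s = v_R/a_R = (7/4)/1 = 1.7500 s
reaction-phase robot travel = 1.7500·0.2000 = 0.3500 m
robot under decel: 1.7500²/(2·1.0000) = 1.5312 m
person approaches 0.6000·(0.2000+1.7500) = 1.1700 m
margins: 0.2000+0.0100+0.0100 = 0.2200 m
sum ≈ 0.3500+1.5312+1.1700+0.2200 ≈ 3.2713 m = S ✓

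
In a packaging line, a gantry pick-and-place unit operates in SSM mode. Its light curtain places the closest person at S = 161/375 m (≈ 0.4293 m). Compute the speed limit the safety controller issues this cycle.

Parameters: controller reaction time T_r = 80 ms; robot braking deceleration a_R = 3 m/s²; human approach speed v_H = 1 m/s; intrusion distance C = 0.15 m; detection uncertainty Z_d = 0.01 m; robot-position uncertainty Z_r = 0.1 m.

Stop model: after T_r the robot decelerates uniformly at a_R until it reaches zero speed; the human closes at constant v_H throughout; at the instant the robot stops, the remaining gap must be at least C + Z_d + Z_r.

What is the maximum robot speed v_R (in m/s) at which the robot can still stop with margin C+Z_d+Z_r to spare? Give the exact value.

v_R_max = 1/5 m/s = 0.2000 m/s

at the boundary: (1/6)·v² + (31/75)·v + (-67/750) = 0
  disc = (31/75)² − 4·(1/6)·(-67/750) = 144/625 ; √disc = 12/25
  v_R = (−(31/75) + 12/25) / (2·(1/6)) = 1/5 m/s
check:
stop time T_s = (1/5)/3 = 0.0667 s
robot covers v_R·T_r = 0.2000·0.0800 = 0.0160 m before braking
robot covers 0.2000·0.0667 − ½·3.0000·0.0667² = 0.0067 m while stopping
human over T_r+T_s: 1.0000·(0.0800+0.0667) = 0.1467 m
residual clearance needed = 0.1500+0.0100+0.1000 = 0.2600 m
sum ≈ 0.0160+0.0067+0.1467+0.2600 ≈ 0.4293 m = S ✓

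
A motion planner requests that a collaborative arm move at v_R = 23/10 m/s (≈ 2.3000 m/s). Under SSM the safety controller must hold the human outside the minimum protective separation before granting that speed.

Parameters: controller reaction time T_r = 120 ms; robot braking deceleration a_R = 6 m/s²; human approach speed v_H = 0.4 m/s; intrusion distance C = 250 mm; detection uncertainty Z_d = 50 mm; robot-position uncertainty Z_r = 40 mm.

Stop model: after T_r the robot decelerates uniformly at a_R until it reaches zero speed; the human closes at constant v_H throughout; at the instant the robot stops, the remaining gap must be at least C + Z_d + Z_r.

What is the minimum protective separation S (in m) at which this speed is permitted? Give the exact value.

S_min = 7549/6000 m = 1.2582 m

stop time T_s = (23/10)/6 = 0.3833 s
reaction-phase robot travel = 2.3000·0.1200 = 0.2760 m
braking distance = 2.3000²/(2·6.0000) = 0.4408 m
human over T_r+T_s: 0.4000·(0.1200+0.3833) = 0.2013 m
C+Z_d+Z_r = 0.2500+0.0500+0.0400 = 0.3400 m
S_min ≈ 0.2760+0.4408+0.2013+0.3400  ⇒  S_min = 7549/6000 m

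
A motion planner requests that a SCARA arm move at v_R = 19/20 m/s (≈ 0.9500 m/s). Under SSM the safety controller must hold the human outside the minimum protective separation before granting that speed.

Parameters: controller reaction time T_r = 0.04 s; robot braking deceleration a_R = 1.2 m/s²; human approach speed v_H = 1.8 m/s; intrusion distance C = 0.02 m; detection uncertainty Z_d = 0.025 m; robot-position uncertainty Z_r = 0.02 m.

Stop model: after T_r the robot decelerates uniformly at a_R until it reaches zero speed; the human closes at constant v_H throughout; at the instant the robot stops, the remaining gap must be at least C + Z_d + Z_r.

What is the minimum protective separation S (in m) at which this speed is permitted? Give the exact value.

stop time T_s = (19/20)/(6/5) = 0.7917 s
reaction-phase robot travel = 0.9500·0.0400 = 0.0380 m
robot covers 0.9500·0.7917 − ½·1.2000·0.7917² = 0.3760 m while stopping
person approaches 1.8000·(0.0400+0.7917) = 1.4970 m
C+Z_d+Z_r = 0.0200+0.0250+0.0200 = 0.0650 m
S_min ≈ 0.0380+0.3760+1.4970+0.0650  ⇒  S_min = 1897/960 m

S_min = 1897/960 m = 1.9760 m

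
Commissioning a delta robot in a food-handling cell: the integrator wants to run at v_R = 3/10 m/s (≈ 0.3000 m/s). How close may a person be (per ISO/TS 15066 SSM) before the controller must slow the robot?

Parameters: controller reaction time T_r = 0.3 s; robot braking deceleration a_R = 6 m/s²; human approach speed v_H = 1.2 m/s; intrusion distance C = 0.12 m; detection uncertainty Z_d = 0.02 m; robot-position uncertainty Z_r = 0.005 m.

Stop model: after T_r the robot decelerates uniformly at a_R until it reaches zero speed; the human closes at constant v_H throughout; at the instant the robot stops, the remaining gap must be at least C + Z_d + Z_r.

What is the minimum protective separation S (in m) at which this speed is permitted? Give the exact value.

S_min = 53/80 m = 0.6625 m

stop time T_s = (3/10)/6 = 0.0500 s
robot in T_r: 0.3000·0.3000 = 0.0900 m
robot covers 0.3000·0.0500 − ½·6.0000·0.0500² = 0.0075 m while stopping
person approaches 1.2000·(0.3000+0.0500) = 0.4200 m
margins: 0.1200+0.0200+0.0050 = 0.1450 m
S_min ≈ 0.0900+0.0075+0.4200+0.1450  ⇒  S_min = 53/80 m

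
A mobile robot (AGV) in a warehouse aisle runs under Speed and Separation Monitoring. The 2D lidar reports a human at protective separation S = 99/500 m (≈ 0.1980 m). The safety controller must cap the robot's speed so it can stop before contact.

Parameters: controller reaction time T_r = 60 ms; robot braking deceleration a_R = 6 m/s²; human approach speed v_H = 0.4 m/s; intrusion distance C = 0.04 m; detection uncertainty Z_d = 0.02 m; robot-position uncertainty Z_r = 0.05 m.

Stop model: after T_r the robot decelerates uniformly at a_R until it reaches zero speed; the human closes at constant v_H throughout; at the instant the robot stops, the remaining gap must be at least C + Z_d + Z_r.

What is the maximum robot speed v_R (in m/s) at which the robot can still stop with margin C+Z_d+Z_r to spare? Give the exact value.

collect terms ⇒ (1/12)·v_R² + (19/150)·v_R + (-8/125) = 0
  disc = (19/150)² − 4·(1/12)·(-8/125) = 841/22500 ; √disc = 29/150
  v_R = (−(19/150) + 29/150) / (2·(1/12)) = 2/5 m/s
check:
stop time T_s = (2/5)/6 = 0.0667 s
robot in T_r: 0.4000·0.0600 = 0.0240 m
robot under decel: 0.4000²/(2·6.0000) = 0.0133 m
person approaches 0.4000·(0.0600+0.0667) = 0.0507 m
margins: 0.0400+0.0200+0.0500 = 0.1100 m
sum ≈ 0.0240+0.0133+0.0507+0.1100 ≈ 0.1980 m = S ✓

v_R_max = 2/5 m/s = 0.4000 m/s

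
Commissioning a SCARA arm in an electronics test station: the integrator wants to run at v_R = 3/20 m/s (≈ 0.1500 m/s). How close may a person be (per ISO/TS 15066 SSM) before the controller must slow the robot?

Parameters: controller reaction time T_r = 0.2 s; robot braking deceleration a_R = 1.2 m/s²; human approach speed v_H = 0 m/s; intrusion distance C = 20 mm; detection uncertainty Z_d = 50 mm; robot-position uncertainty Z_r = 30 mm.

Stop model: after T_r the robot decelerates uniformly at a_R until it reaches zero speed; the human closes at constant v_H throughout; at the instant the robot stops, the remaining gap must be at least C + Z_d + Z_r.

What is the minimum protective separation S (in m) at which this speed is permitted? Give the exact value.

S_min = 223/1600 m = 0.1394 m

T_s = v_R/a_R = (3/20)/(6/5) = 0.1250 s
reaction-phase robot travel = 0.1500·0.2000 = 0.0300 m
robot under decel: 0.1500²/(2·1.2000) = 0.0094 m
human over T_r+T_s: 0.0000·(0.2000+0.1250) = 0.0000 m
C+Z_d+Z_r = 0.0200+0.0500+0.0300 = 0.1000 m
S_min ≈ 0.0300+0.0094+0.0000+0.1000  ⇒  S_min = 223/1600 m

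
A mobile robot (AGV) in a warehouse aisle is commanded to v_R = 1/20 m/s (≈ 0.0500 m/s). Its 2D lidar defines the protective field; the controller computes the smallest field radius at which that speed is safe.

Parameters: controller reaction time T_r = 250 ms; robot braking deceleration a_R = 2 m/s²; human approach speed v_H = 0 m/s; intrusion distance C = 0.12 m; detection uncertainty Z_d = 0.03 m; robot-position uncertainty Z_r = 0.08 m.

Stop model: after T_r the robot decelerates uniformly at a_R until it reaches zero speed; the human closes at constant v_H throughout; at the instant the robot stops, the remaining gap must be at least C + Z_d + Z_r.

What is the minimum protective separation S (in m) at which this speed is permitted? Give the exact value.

S_min = 389/1600 m = 0.2431 m

braking lasts T_s = (1/20)/2 = 0.0250 s
robot covers v_R·T_r = 0.0500·0.2500 = 0.0125 m before braking
robot covers 0.0500·0.0250 − ½·2.0000·0.0250² = 0.0006 m while stopping
person approaches 0.0000·(0.2500+0.0250) = 0.0000 m
margins: 0.1200+0.0300+0.0800 = 0.2300 m
S_min ≈ 0.0125+0.0006+0.0000+0.2300  ⇒  S_min = 389/1600 m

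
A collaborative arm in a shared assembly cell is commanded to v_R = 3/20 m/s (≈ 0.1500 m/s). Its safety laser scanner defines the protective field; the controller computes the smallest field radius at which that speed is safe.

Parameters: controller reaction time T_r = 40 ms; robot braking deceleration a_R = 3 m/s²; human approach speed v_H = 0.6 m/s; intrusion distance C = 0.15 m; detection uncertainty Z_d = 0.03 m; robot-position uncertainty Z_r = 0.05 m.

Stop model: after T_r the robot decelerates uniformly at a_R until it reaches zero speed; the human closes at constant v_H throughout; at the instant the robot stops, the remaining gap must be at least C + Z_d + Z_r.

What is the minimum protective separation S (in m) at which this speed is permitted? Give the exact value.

braking lasts T_s = (3/20)/3 = 0.0500 s
reaction-phase robot travel = 0.1500·0.0400 = 0.0060 m
robot under decel: 0.1500²/(2·3.0000) = 0.0037 m
human over T_r+T_s: 0.6000·(0.0400+0.0500) = 0.0540 m
C+Z_d+Z_r = 0.1500+0.0300+0.0500 = 0.2300 m
S_min ≈ 0.0060+0.0037+0.0540+0.2300  ⇒  S_min = 47/160 m

S_min = 47/160 m = 0.2938 m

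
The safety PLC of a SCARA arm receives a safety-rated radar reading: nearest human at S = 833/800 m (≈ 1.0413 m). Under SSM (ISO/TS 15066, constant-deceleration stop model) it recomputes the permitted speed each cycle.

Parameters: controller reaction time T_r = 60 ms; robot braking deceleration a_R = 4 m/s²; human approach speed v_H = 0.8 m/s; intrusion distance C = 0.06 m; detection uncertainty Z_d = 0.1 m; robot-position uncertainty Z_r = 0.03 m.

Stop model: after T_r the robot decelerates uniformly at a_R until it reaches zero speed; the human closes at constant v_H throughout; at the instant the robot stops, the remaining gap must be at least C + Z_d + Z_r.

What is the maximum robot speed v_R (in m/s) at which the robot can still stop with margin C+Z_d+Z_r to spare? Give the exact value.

quadratic (1/8)·v² + (13/50)·v + (-3213/4000) = 0
  disc = (13/50)² − 4·(1/8)·(-3213/4000) = 18769/40000 ; √disc = 137/200
  v_R = (−(13/50) + 137/200) / (2·(1/8)) = 17/10 m/s
check:
stop time T_s = (17/10)/4 = 0.4250 s
robot in T_r: 1.7000·0.0600 = 0.1020 m
robot under decel: 1.7000²/(2·4.0000) = 0.3613 m
human closes 0.8000·0.4850 = 0.3880 m
C+Z_d+Z_r = 0.0600+0.1000+0.0300 = 0.1900 m
sum ≈ 0.1020+0.3613+0.3880+0.1900 ≈ 1.0413 m = S ✓

v_R_max = 17/10 m/s = 1.7000 m/s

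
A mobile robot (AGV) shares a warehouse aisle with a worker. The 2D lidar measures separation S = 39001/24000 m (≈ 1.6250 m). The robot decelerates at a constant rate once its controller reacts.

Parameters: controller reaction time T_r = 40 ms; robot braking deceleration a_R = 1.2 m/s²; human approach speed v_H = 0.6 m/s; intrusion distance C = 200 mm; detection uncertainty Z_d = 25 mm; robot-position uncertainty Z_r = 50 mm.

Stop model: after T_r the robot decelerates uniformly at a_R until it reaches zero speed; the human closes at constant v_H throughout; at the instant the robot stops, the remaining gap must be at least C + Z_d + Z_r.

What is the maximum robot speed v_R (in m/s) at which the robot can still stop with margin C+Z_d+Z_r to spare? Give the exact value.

v_R_max = 5/4 m/s = 1.2500 m/s

quadratic (5/12)·v² + (27/50)·v + (-1273/960) = 0
  disc = (27/50)² − 4·(5/12)·(-1273/960) = 900601/360000 ; √disc = 949/600
  v_R = (−(27/50) + 949/600) / (2·(5/12)) = 5/4 m/s
check:
T_s = v_R/a_R = (5/4)/(6/5) = 1.0417 s
reaction-phase robot travel = 1.2500·0.0400 = 0.0500 m
robot under decel: 1.2500²/(2·1.2000) = 0.6510 m
person approaches 0.6000·(0.0400+1.0417) = 0.6490 m
residual clearance needed = 0.2000+0.0250+0.0500 = 0.2750 m
sum ≈ 0.0500+0.6510+0.6490+0.2750 ≈ 1.6250 m = S ✓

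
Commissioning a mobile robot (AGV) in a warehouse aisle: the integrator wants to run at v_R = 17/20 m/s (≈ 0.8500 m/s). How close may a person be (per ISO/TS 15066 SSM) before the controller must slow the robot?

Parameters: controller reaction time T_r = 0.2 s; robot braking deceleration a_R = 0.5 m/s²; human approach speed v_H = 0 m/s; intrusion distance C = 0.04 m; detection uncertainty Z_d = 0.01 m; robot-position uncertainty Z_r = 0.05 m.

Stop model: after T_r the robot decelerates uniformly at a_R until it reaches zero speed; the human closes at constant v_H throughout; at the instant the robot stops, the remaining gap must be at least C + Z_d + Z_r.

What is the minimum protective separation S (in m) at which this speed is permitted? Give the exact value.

S_min = 397/400 m = 0.9925 m

T_s = v_R/a_R = (17/20)/(1/2) = 1.7000 s
robot covers v_R·T_r = 0.8500·0.2000 = 0.1700 m before braking
robot under decel: 0.8500²/(2·0.5000) = 0.7225 m
person approaches 0.0000·(0.2000+1.7000) = 0.0000 m
margins: 0.0400+0.0100+0.0500 = 0.1000 m
S_min ≈ 0.1700+0.7225+0.0000+0.1000  ⇒  S_min = 397/400 m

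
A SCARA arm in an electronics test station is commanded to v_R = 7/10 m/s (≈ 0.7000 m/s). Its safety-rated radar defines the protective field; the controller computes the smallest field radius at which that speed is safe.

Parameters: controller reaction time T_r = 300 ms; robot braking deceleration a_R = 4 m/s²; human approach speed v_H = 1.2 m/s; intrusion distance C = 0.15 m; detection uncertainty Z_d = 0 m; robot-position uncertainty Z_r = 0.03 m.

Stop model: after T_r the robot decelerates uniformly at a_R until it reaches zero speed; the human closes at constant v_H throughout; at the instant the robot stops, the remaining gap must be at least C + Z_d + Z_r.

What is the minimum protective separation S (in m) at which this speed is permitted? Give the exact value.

stop time T_s = (7/10)/4 = 0.1750 s
reaction-phase robot travel = 0.7000·0.3000 = 0.2100 m
robot under decel: 0.7000²/(2·4.0000) = 0.0612 m
human closes 1.2000·0.4750 = 0.5700 m
C+Z_d+Z_r = 0.1500+0.0000+0.0300 = 0.1800 m
S_min ≈ 0.2100+0.0612+0.5700+0.1800  ⇒  S_min = 817/800 m

S_min = 817/800 m = 1.0212 m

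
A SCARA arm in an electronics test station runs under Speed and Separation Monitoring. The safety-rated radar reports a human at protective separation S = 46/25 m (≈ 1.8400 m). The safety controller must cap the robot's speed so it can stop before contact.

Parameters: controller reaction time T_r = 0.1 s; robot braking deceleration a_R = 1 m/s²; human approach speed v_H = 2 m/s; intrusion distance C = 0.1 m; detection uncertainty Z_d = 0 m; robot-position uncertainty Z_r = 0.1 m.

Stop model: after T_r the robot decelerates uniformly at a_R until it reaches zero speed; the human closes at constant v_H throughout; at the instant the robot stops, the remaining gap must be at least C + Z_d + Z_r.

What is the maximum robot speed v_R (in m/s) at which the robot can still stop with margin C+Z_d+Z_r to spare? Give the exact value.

v_R_max = 3/5 m/s = 0.6000 m/s

collect terms ⇒ (1/2)·v_R² + (21/10)·v_R + (-36/25) = 0
  disc = (21/10)² − 4·(1/2)·(-36/25) = 729/100 ; √disc = 27/10
  v_R = (−(21/10) + 27/10) / (2·(1/2)) = 3/5 m/s
check:
T_s = v_R/a_R = (3/5)/1 = 0.6000 s
robot covers v_R·T_r = 0.6000·0.1000 = 0.0600 m before braking
robot under decel: 0.6000²/(2·1.0000) = 0.1800 m
human over T_r+T_s: 2.0000·(0.1000+0.6000) = 1.4000 m
C+Z_d+Z_r = 0.1000+0.0000+0.1000 = 0.2000 m
sum ≈ 0.0600+0.1800+1.4000+0.2000 ≈ 1.8400 m = S ✓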